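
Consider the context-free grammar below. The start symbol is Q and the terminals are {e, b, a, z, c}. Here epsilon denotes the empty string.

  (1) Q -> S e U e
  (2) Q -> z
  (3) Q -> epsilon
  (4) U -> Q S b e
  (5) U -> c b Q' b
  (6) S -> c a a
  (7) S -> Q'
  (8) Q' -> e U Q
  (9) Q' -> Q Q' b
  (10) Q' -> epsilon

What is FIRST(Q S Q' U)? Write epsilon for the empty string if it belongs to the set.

{b, c, e, z}

FIRST(Q): from Q->S e U e we get {b, c, e, z}; from Q->z we get {z}; from Q->epsilon we get {epsilon}. So FIRST(Q) = {epsilon, b, c, e, z}.
FIRST(Q'): from Q'->e U Q we get {e}; from Q'->Q Q' b we get {b, c, e, z}; from Q'->epsilon we get {epsilon}. So FIRST(Q') = {epsilon, b, c, e, z}.
FIRST(S): from S->c a a we get {c}; from S->Q' we get {epsilon, b, c, e, z}. So FIRST(S) = {epsilon, b, c, e, z}.
FIRST(U): from U->Q S b e we get {b, c, e, z}; from U->c b Q' b we get {c}. So FIRST(U) = {b, c, e, z}.
FIRST(Q S Q' U): take FIRST of each symbol in turn, carrying on past any symbol whose FIRST contains epsilon; result {b, c, e, z}.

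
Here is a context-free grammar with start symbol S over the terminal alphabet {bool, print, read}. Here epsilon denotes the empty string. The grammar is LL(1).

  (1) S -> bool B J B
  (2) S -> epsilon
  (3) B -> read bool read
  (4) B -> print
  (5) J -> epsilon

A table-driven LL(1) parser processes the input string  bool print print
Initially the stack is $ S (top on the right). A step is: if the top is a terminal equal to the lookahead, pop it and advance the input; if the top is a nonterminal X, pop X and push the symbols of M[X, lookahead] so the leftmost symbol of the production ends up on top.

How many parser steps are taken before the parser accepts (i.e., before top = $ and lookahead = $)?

step 1: stack=$ S  input=bool print print $  — expand S -> bool B J B
step 2: stack=$ B J B bool  input=bool print print $  — match bool
step 3: stack=$ B J B  input=print print $  — expand B -> print
step 4: stack=$ B J print  input=print print $  — match print
step 5: stack=$ B J  input=print $  — expand J -> epsilon
step 6: stack=$ B  input=print $  — expand B -> print
step 7: stack=$ print  input=print $  — match print
Accept reached after 7 steps.

7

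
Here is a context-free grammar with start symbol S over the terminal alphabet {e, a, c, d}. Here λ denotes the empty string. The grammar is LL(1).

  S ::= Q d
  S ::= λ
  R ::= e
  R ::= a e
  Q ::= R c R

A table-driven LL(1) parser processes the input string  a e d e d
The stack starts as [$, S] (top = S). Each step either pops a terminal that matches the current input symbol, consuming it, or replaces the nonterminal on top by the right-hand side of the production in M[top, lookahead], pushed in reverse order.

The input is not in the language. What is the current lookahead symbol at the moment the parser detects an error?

step 1: stack=$ S  input=a e d e d $  — expand S ::= Q d
step 2: stack=$ d Q  input=a e d e d $  — expand Q ::= R c R
step 3: stack=$ d R c R  input=a e d e d $  — expand R ::= a e
step 4: stack=$ d R c e a  input=a e d e d $  — match a
step 5: stack=$ d R c e  input=e d e d $  — match e
step 6: stack=$ d R c  input=d e d $  — error: top is terminal c but lookahead is d

d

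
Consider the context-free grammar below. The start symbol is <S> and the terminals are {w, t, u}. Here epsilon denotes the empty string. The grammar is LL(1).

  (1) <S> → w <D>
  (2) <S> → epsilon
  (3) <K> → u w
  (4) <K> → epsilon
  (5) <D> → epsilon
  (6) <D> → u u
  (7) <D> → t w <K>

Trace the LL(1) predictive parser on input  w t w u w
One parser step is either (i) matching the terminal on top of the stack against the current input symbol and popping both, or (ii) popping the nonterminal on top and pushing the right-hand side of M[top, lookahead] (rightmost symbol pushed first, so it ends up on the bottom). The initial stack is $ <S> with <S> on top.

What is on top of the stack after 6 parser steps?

step 1: stack=$ <S>  input=w t w u w $  — expand <S> → w <D>
step 2: stack=$ <D> w  input=w t w u w $  — match w
step 3: stack=$ <D>  input=t w u w $  — expand <D> → t w <K>
step 4: stack=$ <K> w t  input=t w u w $  — match t
step 5: stack=$ <K> w  input=w u w $  — match w
step 6: stack=$ <K>  input=u w $  — expand <K> → u w
Stack after step 6: $ w u (top = u).

u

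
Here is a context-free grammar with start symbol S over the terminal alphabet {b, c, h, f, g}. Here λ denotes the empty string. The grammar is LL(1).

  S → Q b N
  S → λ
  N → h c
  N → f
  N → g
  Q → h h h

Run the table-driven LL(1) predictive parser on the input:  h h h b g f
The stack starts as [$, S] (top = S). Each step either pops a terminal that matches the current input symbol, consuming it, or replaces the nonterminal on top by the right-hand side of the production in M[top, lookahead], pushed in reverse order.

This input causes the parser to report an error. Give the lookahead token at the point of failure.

f

     Stack        Input          Action
  1  $ S          h h h b g f $  expand S → Q b N
  2  $ N b Q      h h h b g f $  expand Q → h h h
  3  $ N b h h h  h h h b g f $  match h
  4  $ N b h h    h h b g f $    match h
  5  $ N b h      h b g f $      match h
  6  $ N b        b g f $        match b
  7  $ N          g f $          expand N → g
  8  $ g          g f $          match g
  9  $            f $            error: stack empty but input remains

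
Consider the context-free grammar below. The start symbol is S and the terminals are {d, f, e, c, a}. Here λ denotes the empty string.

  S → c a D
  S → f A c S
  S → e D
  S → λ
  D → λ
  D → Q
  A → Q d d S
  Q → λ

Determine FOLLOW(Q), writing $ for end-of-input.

{$, c, d}

FIRST(S): from S→c a D we get {c}; from S→f A c S we get {f}; from S→e D we get {e}; from S→λ we get {λ}. So FIRST(S) = {λ, c, e, f}.
FIRST(Q): from Q→λ we get {λ}. So FIRST(Q) = {λ}.
FIRST(D): from D→λ we get {λ}; from D→Q we get {λ}. So FIRST(D) = {λ}.
FIRST(A): from A→Q d d S we get {d}. So FIRST(A) = {d}.
FOLLOW(S) includes $ since S is the start symbol.
FOLLOW(A): in S→f A c S, A is followed by c S with FIRST {c}. Thus FOLLOW(A) = {c}.
FOLLOW(S): in S→f A c S, the suffix after S is empty (adds nothing new); in A→Q d d S, the suffix after S is empty, so FOLLOW(S) ⊇ FOLLOW(A) = {c}. Thus FOLLOW(S) = {$, c}.
FOLLOW(D): in S→c a D, the suffix after D is empty, so FOLLOW(D) ⊇ FOLLOW(S) = {$, c}; in S→e D, the suffix after D is empty, so FOLLOW(D) ⊇ FOLLOW(S) = {$, c}. Thus FOLLOW(D) = {$, c}.
FOLLOW(Q): in D→Q, the suffix after Q is empty, so FOLLOW(Q) ⊇ FOLLOW(D) = {$, c}; in A→Q d d S, Q is followed by d d S with FIRST {d}. Thus FOLLOW(Q) = {$, c, d}.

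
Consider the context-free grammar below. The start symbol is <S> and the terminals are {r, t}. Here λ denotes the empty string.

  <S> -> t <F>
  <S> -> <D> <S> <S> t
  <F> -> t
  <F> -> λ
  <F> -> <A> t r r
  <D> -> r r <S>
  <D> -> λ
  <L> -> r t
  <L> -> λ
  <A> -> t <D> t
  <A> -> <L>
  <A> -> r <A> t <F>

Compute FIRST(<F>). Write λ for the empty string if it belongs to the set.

{λ, r, t}

FIRST(<D>): from <D>->r r <S> we get {r}; from <D>->λ we get {λ}. So FIRST(<D>) = {λ, r}.
FIRST(<L>): from <L>->r t we get {r}; from <L>->λ we get {λ}. So FIRST(<L>) = {λ, r}.
FIRST(<S>): from <S>->t <F> we get {t}; from <S>-><D> <S> <S> t we get {r, t}. So FIRST(<S>) = {r, t}.
FIRST(<A>): from <A>->t <D> t we get {t}; from <A>-><L> we get {λ, r}; from <A>->r <A> t <F> we get {r}. So FIRST(<A>) = {λ, r, t}.
FIRST(<F>): from <F>->t we get {t}; from <F>->λ we get {λ}; from <F>-><A> t r r we get {r, t}. So FIRST(<F>) = {λ, r, t}.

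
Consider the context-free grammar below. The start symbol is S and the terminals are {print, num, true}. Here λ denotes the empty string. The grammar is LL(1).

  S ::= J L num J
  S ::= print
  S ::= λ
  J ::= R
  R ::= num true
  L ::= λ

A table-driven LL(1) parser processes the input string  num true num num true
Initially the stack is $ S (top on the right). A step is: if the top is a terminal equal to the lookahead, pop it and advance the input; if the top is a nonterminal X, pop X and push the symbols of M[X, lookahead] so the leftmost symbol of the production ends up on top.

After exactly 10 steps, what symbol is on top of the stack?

true

      Stack               Input                    Action
   1  $ S                 num true num num true $  expand S ::= J L num J
   2  $ J num L J         num true num num true $  expand J ::= R
   3  $ J num L R         num true num num true $  expand R ::= num true
   4  $ J num L true num  num true num num true $  match num
   5  $ J num L true      true num num true $      match true
   6  $ J num L           num num true $           expand L ::= λ
   7  $ J num             num num true $           match num
   8  $ J                 num true $               expand J ::= R
   9  $ R                 num true $               expand R ::= num true
  10  $ true num          num true $               match num
Stack after step 10: $ true (top = true).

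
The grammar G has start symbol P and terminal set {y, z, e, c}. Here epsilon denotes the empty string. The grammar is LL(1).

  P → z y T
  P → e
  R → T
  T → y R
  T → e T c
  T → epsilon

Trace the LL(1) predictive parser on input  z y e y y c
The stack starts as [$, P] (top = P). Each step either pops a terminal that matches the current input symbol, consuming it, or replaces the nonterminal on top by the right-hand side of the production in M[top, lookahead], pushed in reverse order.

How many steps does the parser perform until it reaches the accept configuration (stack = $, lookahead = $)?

step 1: stack=$ P  input=z y e y y c $  — expand P → z y T
step 2: stack=$ T y z  input=z y e y y c $  — match z
step 3: stack=$ T y  input=y e y y c $  — match y
step 4: stack=$ T  input=e y y c $  — expand T → e T c
step 5: stack=$ c T e  input=e y y c $  — match e
step 6: stack=$ c T  input=y y c $  — expand T → y R
step 7: stack=$ c R y  input=y y c $  — match y
step 8: stack=$ c R  input=y c $  — expand R → T
step 9: stack=$ c T  input=y c $  — expand T → y R
step 10: stack=$ c R y  input=y c $  — match y
step 11: stack=$ c R  input=c $  — expand R → T
step 12: stack=$ c T  input=c $  — expand T → epsilon
step 13: stack=$ c  input=c $  — match c
Accept reached after 13 steps.

13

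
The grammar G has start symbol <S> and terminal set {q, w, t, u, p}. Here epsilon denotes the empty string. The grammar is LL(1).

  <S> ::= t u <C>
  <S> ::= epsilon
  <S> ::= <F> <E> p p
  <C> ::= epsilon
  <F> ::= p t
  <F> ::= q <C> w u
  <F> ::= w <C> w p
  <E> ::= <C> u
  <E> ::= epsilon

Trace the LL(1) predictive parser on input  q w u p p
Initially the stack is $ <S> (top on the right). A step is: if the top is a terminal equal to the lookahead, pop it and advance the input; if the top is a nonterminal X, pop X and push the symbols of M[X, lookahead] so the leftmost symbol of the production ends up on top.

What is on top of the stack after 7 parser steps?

     Stack                Input        Action
  1  $ <S>                q w u p p $  expand <S> ::= <F> <E> p p
  2  $ p p <E> <F>        q w u p p $  expand <F> ::= q <C> w u
  3  $ p p <E> u w <C> q  q w u p p $  match q
  4  $ p p <E> u w <C>    w u p p $    expand <C> ::= epsilon
  5  $ p p <E> u w        w u p p $    match w
  6  $ p p <E> u          u p p $      match u
  7  $ p p <E>            p p $        expand <E> ::= epsilon
Stack after step 7: $ p p (top = p).

p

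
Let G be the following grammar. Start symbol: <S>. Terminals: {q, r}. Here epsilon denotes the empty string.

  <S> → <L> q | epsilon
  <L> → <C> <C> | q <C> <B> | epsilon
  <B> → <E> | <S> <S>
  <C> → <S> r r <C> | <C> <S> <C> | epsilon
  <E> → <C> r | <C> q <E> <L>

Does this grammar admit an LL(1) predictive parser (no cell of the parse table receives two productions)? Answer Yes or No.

No

FIRST(<S>) = {epsilon, q, r}
FIRST(<L>) = {epsilon, q, r}
FIRST(<B>) = {epsilon, q, r}
FIRST(<C>) = {epsilon, q, r}
FIRST(<E>) = {q, r}
FOLLOW(<S>) = {$, q, r}
FOLLOW(<L>) = {q, r}
FOLLOW(<B>) = {q, r}
FOLLOW(<C>) = {q, r}
FOLLOW(<E>) = {q, r}
Cell M[<B>, q] receives both <B> → <E> and <B> → <S> <S> — the grammar is not LL(1).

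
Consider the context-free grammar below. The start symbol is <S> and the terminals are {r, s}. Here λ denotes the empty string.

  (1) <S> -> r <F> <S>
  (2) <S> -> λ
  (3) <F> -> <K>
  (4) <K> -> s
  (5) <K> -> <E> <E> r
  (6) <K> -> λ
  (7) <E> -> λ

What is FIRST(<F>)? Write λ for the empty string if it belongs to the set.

FIRST(<S>): from <S>->r <F> <S> we get {r}; from <S>->λ we get {λ}. So FIRST(<S>) = {λ, r}.
FIRST(<E>): from <E>->λ we get {λ}. So FIRST(<E>) = {λ}.
FIRST(<K>): from <K>->s we get {s}; from <K>-><E> <E> r we get {r}; from <K>->λ we get {λ}. So FIRST(<K>) = {λ, r, s}.
FIRST(<F>): from <F>-><K> we get {λ, r, s}. So FIRST(<F>) = {λ, r, s}.

{λ, r, s}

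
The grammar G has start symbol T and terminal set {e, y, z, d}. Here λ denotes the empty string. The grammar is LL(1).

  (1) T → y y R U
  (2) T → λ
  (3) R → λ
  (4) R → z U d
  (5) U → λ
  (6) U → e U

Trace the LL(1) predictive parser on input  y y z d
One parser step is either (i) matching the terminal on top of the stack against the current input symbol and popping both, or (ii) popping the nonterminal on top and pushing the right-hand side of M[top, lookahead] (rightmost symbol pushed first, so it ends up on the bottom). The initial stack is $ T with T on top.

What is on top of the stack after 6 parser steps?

     Stack      Input      Action
  1  $ T        y y z d $  expand T → y y R U
  2  $ U R y y  y y z d $  match y
  3  $ U R y    y z d $    match y
  4  $ U R      z d $      expand R → z U d
  5  $ U d U z  z d $      match z
  6  $ U d U    d $        expand U → λ
Stack after step 6: $ U d (top = d).

d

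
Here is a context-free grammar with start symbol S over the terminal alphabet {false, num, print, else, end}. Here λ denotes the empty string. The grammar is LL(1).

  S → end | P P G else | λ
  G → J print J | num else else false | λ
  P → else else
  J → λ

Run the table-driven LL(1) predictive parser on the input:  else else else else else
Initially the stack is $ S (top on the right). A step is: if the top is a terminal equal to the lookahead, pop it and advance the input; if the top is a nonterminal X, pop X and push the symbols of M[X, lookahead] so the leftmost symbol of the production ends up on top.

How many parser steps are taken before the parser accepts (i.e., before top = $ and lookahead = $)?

9

     Stack                 Input                       Action
  1  $ S                   else else else else else $  expand S → P P G else
  2  $ else G P P          else else else else else $  expand P → else else
  3  $ else G P else else  else else else else else $  match else
  4  $ else G P else       else else else else $       match else
  5  $ else G P            else else else $            expand P → else else
  6  $ else G else else    else else else $            match else
  7  $ else G else         else else $                 match else
  8  $ else G              else $                      expand G → λ
  9  $ else                else $                      match else
Accept reached after 9 steps.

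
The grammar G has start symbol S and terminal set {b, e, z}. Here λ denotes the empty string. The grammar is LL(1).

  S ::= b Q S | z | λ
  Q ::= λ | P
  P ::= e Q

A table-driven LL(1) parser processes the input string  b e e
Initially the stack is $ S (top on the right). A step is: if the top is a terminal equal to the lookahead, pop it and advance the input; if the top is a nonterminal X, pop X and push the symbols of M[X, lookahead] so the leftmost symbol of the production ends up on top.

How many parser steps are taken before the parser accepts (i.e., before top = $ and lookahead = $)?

10

      Stack    Input    Action
   1  $ S      b e e $  expand S ::= b Q S
   2  $ S Q b  b e e $  match b
   3  $ S Q    e e $    expand Q ::= P
   4  $ S P    e e $    expand P ::= e Q
   5  $ S Q e  e e $    match e
   6  $ S Q    e $      expand Q ::= P
   7  $ S P    e $      expand P ::= e Q
   8  $ S Q e  e $      match e
   9  $ S Q    $        expand Q ::= λ
  10  $ S      $        expand S ::= λ
Accept reached after 10 steps.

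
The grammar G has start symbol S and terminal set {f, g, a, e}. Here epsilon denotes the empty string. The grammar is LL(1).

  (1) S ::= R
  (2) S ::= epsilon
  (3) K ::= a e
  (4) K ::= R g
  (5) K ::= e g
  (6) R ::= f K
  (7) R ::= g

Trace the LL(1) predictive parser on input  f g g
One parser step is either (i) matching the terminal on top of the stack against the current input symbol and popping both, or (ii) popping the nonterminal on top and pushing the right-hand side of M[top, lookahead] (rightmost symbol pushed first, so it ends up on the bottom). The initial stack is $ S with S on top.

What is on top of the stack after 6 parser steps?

step 1: stack=$ S  input=f g g $  — expand S ::= R
step 2: stack=$ R  input=f g g $  — expand R ::= f K
step 3: stack=$ K f  input=f g g $  — match f
step 4: stack=$ K  input=g g $  — expand K ::= R g
step 5: stack=$ g R  input=g g $  — expand R ::= g
step 6: stack=$ g g  input=g g $  — match g
Stack after step 6: $ g (top = g).

g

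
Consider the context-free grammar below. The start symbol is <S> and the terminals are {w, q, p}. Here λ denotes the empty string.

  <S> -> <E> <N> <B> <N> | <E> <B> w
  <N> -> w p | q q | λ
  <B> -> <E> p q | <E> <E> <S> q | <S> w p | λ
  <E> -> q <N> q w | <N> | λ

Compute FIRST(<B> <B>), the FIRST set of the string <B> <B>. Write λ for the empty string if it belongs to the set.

{λ, p, q, w}

FIRST(<N>) = {λ, q, w}
FIRST(<E>) = {λ, q, w}  (via <N>)
FIRST(<S>) = {λ, p, q, w}  (via <E> <N> <B> <N>, <E> <B> w)
FIRST(<B>) = {λ, p, q, w}  (via <E> p q, <E> <E> <S> q, <S> w p)
FIRST(<B> <B>): take FIRST of each symbol in turn, carrying on past any symbol whose FIRST contains λ; result {λ, p, q, w}.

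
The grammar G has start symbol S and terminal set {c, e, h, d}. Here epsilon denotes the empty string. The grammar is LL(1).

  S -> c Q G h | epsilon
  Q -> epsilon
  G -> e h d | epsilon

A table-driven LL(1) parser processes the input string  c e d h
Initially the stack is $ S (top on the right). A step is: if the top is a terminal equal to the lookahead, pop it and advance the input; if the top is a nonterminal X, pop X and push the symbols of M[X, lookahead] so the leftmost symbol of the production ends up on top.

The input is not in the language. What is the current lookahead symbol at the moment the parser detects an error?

     Stack      Input      Action
  1  $ S        c e d h $  expand S -> c Q G h
  2  $ h G Q c  c e d h $  match c
  3  $ h G Q    e d h $    expand Q -> epsilon
  4  $ h G      e d h $    expand G -> e h d
  5  $ h d h e  e d h $    match e
  6  $ h d h    d h $      error: top is terminal h but lookahead is d

d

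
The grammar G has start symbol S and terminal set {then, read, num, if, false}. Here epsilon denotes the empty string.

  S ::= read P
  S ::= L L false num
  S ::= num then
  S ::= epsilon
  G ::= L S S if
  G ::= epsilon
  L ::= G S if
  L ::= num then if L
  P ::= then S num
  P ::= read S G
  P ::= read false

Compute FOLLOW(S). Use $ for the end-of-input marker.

FIRST(P): from P::=then S num we get {then}; from P::=read S G we get {read}; from P::=read false we get {read}. So FIRST(P) = {read, then}.
FIRST(S): from S::=read P we get {read}; from S::=L L false num we get {if, num, read}; from S::=num then we get {num}; from S::=epsilon we get {epsilon}. So FIRST(S) = {epsilon, if, num, read}.
FIRST(G): from G::=L S S if we get {if, num, read}; from G::=epsilon we get {epsilon}. So FIRST(G) = {epsilon, if, num, read}.
FIRST(L): from L::=G S if we get {if, num, read}; from L::=num then if L we get {num}. So FIRST(L) = {if, num, read}.
FOLLOW(S) includes $ since S is the start symbol.
FOLLOW(L): in S::=L L false num (occurrence 1), L is followed by L false num with FIRST {if, num, read}; in S::=L L false num (occurrence 2), L is followed by false num with FIRST {false}; in G::=L S S if, L is followed by S S if with FIRST {if, num, read}; in L::=num then if L, the suffix after L is empty (adds nothing new). Thus FOLLOW(L) = {false, if, num, read}.
FOLLOW(S): in G::=L S S if (occurrence 1), S is followed by S if with FIRST {if, num, read}; in G::=L S S if (occurrence 2), S is followed by if with FIRST {if}; in L::=G S if, S is followed by if with FIRST {if}; in P::=then S num, S is followed by num with FIRST {num}; in P::=read S G, S is followed by G with FIRST {epsilon, if, num, read}; in P::=read S G, the suffix after S is nullable, so FOLLOW(S) ⊇ FOLLOW(P) = {$, if, num, read}. Thus FOLLOW(S) = {$, if, num, read}.
FOLLOW(P): in S::=read P, the suffix after P is empty, so FOLLOW(P) ⊇ FOLLOW(S) = {$, if, num, read}. Thus FOLLOW(P) = {$, if, num, read}.
FOLLOW(G): in L::=G S if, G is followed by S if with FIRST {if, num, read}; in P::=read S G, the suffix after G is empty, so FOLLOW(G) ⊇ FOLLOW(P) = {$, if, num, read}. Thus FOLLOW(G) = {$, if, num, read}.

{$, if, num, read}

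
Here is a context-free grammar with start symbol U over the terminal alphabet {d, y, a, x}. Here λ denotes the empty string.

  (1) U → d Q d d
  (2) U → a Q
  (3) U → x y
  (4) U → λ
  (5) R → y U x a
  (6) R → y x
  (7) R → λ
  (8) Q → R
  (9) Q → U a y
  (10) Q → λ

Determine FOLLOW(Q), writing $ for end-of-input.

FIRST(U) = {λ, a, d, x}
FIRST(R) = {λ, y}
FIRST(Q) = {λ, a, d, x, y}  (via R, U a y)
FOLLOW(U) includes $ since U is the start symbol.
FOLLOW(U): in R→y U x a, U is followed by x a with FIRST {x}; in Q→U a y, U is followed by a y with FIRST {a}. Thus FOLLOW(U) = {$, a, x}.
FOLLOW(Q): in U→d Q d d, Q is followed by d d with FIRST {d}; in U→a Q, the suffix after Q is empty, so FOLLOW(Q) ⊇ FOLLOW(U) = {$, a, x}. Thus FOLLOW(Q) = {$, a, d, x}.
FOLLOW(R): in Q→R, the suffix after R is empty, so FOLLOW(R) ⊇ FOLLOW(Q) = {$, a, d, x}. Thus FOLLOW(R) = {$, a, d, x}.

{$, a, d, x}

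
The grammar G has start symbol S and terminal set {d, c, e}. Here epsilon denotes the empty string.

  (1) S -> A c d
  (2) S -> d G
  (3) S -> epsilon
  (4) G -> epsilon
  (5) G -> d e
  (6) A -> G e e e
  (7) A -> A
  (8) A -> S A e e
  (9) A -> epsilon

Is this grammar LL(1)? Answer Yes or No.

No

FIRST(S) = {epsilon, c, d, e}
FIRST(G) = {epsilon, d}
FIRST(A) = {epsilon, c, d, e}
FOLLOW(S) = {$, c, d, e}
FOLLOW(G) = {$, c, d, e}
FOLLOW(A) = {c, e}
Cell M[A, c] receives both A -> A and A -> S A e e and A -> epsilon — the grammar is not LL(1).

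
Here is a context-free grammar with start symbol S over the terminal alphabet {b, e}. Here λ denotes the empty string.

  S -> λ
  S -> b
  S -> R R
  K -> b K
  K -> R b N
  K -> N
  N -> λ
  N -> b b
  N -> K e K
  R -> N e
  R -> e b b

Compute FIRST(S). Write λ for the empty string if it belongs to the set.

FIRST(S) = {λ, b, e}  (via R R)
FIRST(K) = {λ, b, e}  (via R b N, N)
FIRST(N) = {λ, b, e}  (via K e K)
FIRST(R) = {b, e}  (via N e)

{λ, b, e}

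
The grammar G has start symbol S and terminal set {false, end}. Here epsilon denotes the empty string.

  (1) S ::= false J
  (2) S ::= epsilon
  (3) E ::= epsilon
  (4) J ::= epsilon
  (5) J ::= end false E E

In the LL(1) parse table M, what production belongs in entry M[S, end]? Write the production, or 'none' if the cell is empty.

none

FIRST(S): from S::=false J we get {false}; from S::=epsilon we get {epsilon}. So FIRST(S) = {epsilon, false}.
FIRST(E): from E::=epsilon we get {epsilon}. So FIRST(E) = {epsilon}.
FIRST(J): from J::=epsilon we get {epsilon}; from J::=end false E E we get {end}. So FIRST(J) = {epsilon, end}.
FOLLOW(S) includes $ since S is the start symbol.
FOLLOW(S): S appears on no right-hand side. Thus FOLLOW(S) = {$}.
For S ::= false J: FIRST(false J) = {false}, so it goes in M[S, t] for t ∈ {false}.
For S ::= epsilon: FIRST(epsilon) = {epsilon}, so it goes in M[S, t] for t ∈ {}; since epsilon ∈ FIRST, also for every t ∈ FOLLOW(S) = {$}.
None of these place a production in M[S, end].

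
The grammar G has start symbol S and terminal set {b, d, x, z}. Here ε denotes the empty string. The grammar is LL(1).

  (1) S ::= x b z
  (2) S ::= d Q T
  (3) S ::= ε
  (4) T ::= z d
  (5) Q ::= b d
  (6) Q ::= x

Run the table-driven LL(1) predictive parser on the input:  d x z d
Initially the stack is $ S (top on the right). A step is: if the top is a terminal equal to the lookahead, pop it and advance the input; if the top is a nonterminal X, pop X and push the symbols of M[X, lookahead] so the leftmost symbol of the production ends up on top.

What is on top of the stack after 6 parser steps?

d

     Stack    Input      Action
  1  $ S      d x z d $  expand S ::= d Q T
  2  $ T Q d  d x z d $  match d
  3  $ T Q    x z d $    expand Q ::= x
  4  $ T x    x z d $    match x
  5  $ T      z d $      expand T ::= z d
  6  $ d z    z d $      match z
Stack after step 6: $ d (top = d).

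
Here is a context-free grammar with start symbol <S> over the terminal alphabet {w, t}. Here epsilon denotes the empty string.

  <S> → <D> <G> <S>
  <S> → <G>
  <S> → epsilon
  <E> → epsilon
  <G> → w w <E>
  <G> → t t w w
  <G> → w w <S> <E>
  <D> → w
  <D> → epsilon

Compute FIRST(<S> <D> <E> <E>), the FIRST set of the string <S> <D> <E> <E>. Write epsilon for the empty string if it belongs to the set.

FIRST(<E>): from <E>→epsilon we get {epsilon}. So FIRST(<E>) = {epsilon}.
FIRST(<G>): from <G>→w w <E> we get {w}; from <G>→t t w w we get {t}; from <G>→w w <S> <E> we get {w}. So FIRST(<G>) = {t, w}.
FIRST(<D>): from <D>→w we get {w}; from <D>→epsilon we get {epsilon}. So FIRST(<D>) = {epsilon, w}.
FIRST(<S>): from <S>→<D> <G> <S> we get {t, w}; from <S>→<G> we get {t, w}; from <S>→epsilon we get {epsilon}. So FIRST(<S>) = {epsilon, t, w}.
FIRST(<S> <D> <E> <E>): take FIRST of each symbol in turn, carrying on past any symbol whose FIRST contains epsilon; result {epsilon, t, w}.

{epsilon, t, w}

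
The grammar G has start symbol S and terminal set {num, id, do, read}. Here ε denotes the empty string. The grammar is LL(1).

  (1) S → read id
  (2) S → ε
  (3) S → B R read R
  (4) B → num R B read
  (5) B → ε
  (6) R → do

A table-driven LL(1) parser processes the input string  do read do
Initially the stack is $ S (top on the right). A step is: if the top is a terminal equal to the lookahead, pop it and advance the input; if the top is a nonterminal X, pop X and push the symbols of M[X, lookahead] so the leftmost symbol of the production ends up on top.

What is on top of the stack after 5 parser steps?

R

     Stack         Input         Action
  1  $ S           do read do $  expand S → B R read R
  2  $ R read R B  do read do $  expand B → ε
  3  $ R read R    do read do $  expand R → do
  4  $ R read do   do read do $  match do
  5  $ R read      read do $     match read
Stack after step 5: $ R (top = R).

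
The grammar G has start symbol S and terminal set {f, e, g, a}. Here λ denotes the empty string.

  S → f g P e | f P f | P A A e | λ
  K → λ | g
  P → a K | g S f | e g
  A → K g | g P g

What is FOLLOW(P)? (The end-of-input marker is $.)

{e, f, g}

FIRST(K): from K→λ we get {λ}; from K→g we get {g}. So FIRST(K) = {λ, g}.
FIRST(P): from P→a K we get {a}; from P→g S f we get {g}; from P→e g we get {e}. So FIRST(P) = {a, e, g}.
FIRST(S): from S→f g P e we get {f}; from S→f P f we get {f}; from S→P A A e we get {a, e, g}; from S→λ we get {λ}. So FIRST(S) = {λ, a, e, f, g}.
FIRST(A): from A→K g we get {g}; from A→g P g we get {g}. So FIRST(A) = {g}.
FOLLOW(S) includes $ since S is the start symbol.
FOLLOW(S): in P→g S f, S is followed by f with FIRST {f}. Thus FOLLOW(S) = {$, f}.
FOLLOW(P): in S→f g P e, P is followed by e with FIRST {e}; in S→f P f, P is followed by f with FIRST {f}; in S→P A A e, P is followed by A A e with FIRST {g}; in A→g P g, P is followed by g with FIRST {g}. Thus FOLLOW(P) = {e, f, g}.
FOLLOW(K): in P→a K, the suffix after K is empty, so FOLLOW(K) ⊇ FOLLOW(P) = {e, f, g}; in A→K g, K is followed by g with FIRST {g}. Thus FOLLOW(K) = {e, f, g}.
FOLLOW(A): in S→P A A e (occurrence 1), A is followed by A e with FIRST {g}; in S→P A A e (occurrence 2), A is followed by e with FIRST {e}. Thus FOLLOW(A) = {e, g}.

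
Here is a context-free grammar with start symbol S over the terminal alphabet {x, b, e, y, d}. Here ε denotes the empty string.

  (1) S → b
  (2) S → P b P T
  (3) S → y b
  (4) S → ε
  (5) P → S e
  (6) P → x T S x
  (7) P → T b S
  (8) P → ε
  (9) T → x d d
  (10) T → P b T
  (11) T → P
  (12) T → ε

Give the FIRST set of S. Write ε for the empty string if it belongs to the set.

{ε, b, e, x, y}

FIRST(S): from S→b we get {b}; from S→P b P T we get {b, e, x, y}; from S→y b we get {y}; from S→ε we get {ε}. So FIRST(S) = {ε, b, e, x, y}.
FIRST(P): from P→S e we get {b, e, x, y}; from P→x T S x we get {x}; from P→T b S we get {b, e, x, y}; from P→ε we get {ε}. So FIRST(P) = {ε, b, e, x, y}.
FIRST(T): from T→x d d we get {x}; from T→P b T we get {b, e, x, y}; from T→P we get {ε, b, e, x, y}; from T→ε we get {ε}. So FIRST(T) = {ε, b, e, x, y}.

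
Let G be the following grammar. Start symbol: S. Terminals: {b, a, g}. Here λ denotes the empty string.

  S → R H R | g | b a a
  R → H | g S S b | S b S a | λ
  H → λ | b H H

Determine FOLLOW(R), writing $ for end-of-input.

FIRST(H): from H→λ we get {λ}; from H→b H H we get {b}. So FIRST(H) = {λ, b}.
FIRST(S): from S→R H R we get {λ, b, g}; from S→g we get {g}; from S→b a a we get {b}. So FIRST(S) = {λ, b, g}.
FIRST(R): from R→H we get {λ, b}; from R→g S S b we get {g}; from R→S b S a we get {b, g}; from R→λ we get {λ}. So FIRST(R) = {λ, b, g}.
FOLLOW(S) includes $ since S is the start symbol.
FOLLOW(S): in R→g S S b (occurrence 1), S is followed by S b with FIRST {b, g}; in R→g S S b (occurrence 2), S is followed by b with FIRST {b}; in R→S b S a (occurrence 1), S is followed by b S a with FIRST {b}; in R→S b S a (occurrence 2), S is followed by a with FIRST {a}. Thus FOLLOW(S) = {$, a, b, g}.
FOLLOW(R): in S→R H R (occurrence 1), R is followed by H R with FIRST {λ, b, g}; in S→R H R (occurrence 1), the suffix after R is nullable, so FOLLOW(R) ⊇ FOLLOW(S) = {$, a, b, g}; in S→R H R (occurrence 2), the suffix after R is empty, so FOLLOW(R) ⊇ FOLLOW(S) = {$, a, b, g}. Thus FOLLOW(R) = {$, a, b, g}.
FOLLOW(H): in S→R H R, H is followed by R with FIRST {λ, b, g}; in S→R H R, the suffix after H is nullable, so FOLLOW(H) ⊇ FOLLOW(S) = {$, a, b, g}; in R→H, the suffix after H is empty, so FOLLOW(H) ⊇ FOLLOW(R) = {$, a, b, g}; in H→b H H (occurrence 1), H is followed by H with FIRST {λ, b}; in H→b H H (occurrence 1), the suffix after H is nullable (adds nothing new); in H→b H H (occurrence 2), the suffix after H is empty (adds nothing new). Thus FOLLOW(H) = {$, a, b, g}.

{$, a, b, g}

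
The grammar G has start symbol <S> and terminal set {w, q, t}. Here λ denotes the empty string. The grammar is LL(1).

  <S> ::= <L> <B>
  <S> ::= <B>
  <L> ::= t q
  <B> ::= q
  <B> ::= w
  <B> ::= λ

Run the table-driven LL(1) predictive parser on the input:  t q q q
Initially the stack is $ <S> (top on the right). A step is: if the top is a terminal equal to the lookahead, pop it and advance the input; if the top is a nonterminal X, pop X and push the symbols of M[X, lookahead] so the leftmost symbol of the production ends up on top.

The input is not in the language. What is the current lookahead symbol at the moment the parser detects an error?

q

step 1: stack=$ <S>  input=t q q q $  — expand <S> ::= <L> <B>
step 2: stack=$ <B> <L>  input=t q q q $  — expand <L> ::= t q
step 3: stack=$ <B> q t  input=t q q q $  — match t
step 4: stack=$ <B> q  input=q q q $  — match q
step 5: stack=$ <B>  input=q q $  — expand <B> ::= q
step 6: stack=$ q  input=q q $  — match q
step 7: stack=$  input=q $  — error: stack empty but input remains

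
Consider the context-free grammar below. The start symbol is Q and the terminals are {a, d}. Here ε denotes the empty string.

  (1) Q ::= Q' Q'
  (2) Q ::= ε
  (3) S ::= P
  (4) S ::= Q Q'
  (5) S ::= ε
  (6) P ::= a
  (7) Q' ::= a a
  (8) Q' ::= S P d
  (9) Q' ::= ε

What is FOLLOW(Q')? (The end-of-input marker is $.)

FIRST(P): from P::=a we get {a}. So FIRST(P) = {a}.
FIRST(Q): from Q::=Q' Q' we get {ε, a}; from Q::=ε we get {ε}. So FIRST(Q) = {ε, a}.
FIRST(S): from S::=P we get {a}; from S::=Q Q' we get {ε, a}; from S::=ε we get {ε}. So FIRST(S) = {ε, a}.
FIRST(Q'): from Q'::=a a we get {a}; from Q'::=S P d we get {a}; from Q'::=ε we get {ε}. So FIRST(Q') = {ε, a}.
FOLLOW(Q) includes $ since Q is the start symbol.
FOLLOW(S): in Q'::=S P d, S is followed by P d with FIRST {a}. Thus FOLLOW(S) = {a}.
FOLLOW(Q): in S::=Q Q', Q is followed by Q' with FIRST {ε, a}; in S::=Q Q', the suffix after Q is nullable, so FOLLOW(Q) ⊇ FOLLOW(S) = {a}. Thus FOLLOW(Q) = {$, a}.
FOLLOW(P): in S::=P, the suffix after P is empty, so FOLLOW(P) ⊇ FOLLOW(S) = {a}; in Q'::=S P d, P is followed by d with FIRST {d}. Thus FOLLOW(P) = {a, d}.
FOLLOW(Q'): in Q::=Q' Q' (occurrence 1), Q' is followed by Q' with FIRST {ε, a}; in Q::=Q' Q' (occurrence 1), the suffix after Q' is nullable, so FOLLOW(Q') ⊇ FOLLOW(Q) = {$, a}; in Q::=Q' Q' (occurrence 2), the suffix after Q' is empty, so FOLLOW(Q') ⊇ FOLLOW(Q) = {$, a}; in S::=Q Q', the suffix after Q' is empty, so FOLLOW(Q') ⊇ FOLLOW(S) = {a}. Thus FOLLOW(Q') = {$, a}.

{$, a}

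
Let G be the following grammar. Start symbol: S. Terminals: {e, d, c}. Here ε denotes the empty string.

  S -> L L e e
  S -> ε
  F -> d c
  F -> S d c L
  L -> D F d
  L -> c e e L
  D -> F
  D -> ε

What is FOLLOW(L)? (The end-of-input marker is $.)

FIRST(S): from S->L L e e we get {c, d}; from S->ε we get {ε}. So FIRST(S) = {ε, c, d}.
FIRST(F): from F->d c we get {d}; from F->S d c L we get {c, d}. So FIRST(F) = {c, d}.
FIRST(D): from D->F we get {c, d}; from D->ε we get {ε}. So FIRST(D) = {ε, c, d}.
FIRST(L): from L->D F d we get {c, d}; from L->c e e L we get {c}. So FIRST(L) = {c, d}.
FOLLOW(S) includes $ since S is the start symbol.
FOLLOW(S): in F->S d c L, S is followed by d c L with FIRST {d}. Thus FOLLOW(S) = {$, d}.
FOLLOW(D): in L->D F d, D is followed by F d with FIRST {c, d}. Thus FOLLOW(D) = {c, d}.
FOLLOW(F): in L->D F d, F is followed by d with FIRST {d}; in D->F, the suffix after F is empty, so FOLLOW(F) ⊇ FOLLOW(D) = {c, d}. Thus FOLLOW(F) = {c, d}.
FOLLOW(L): in S->L L e e (occurrence 1), L is followed by L e e with FIRST {c, d}; in S->L L e e (occurrence 2), L is followed by e e with FIRST {e}; in F->S d c L, the suffix after L is empty, so FOLLOW(L) ⊇ FOLLOW(F) = {c, d}; in L->c e e L, the suffix after L is empty (adds nothing new). Thus FOLLOW(L) = {c, d, e}.

{c, d, e}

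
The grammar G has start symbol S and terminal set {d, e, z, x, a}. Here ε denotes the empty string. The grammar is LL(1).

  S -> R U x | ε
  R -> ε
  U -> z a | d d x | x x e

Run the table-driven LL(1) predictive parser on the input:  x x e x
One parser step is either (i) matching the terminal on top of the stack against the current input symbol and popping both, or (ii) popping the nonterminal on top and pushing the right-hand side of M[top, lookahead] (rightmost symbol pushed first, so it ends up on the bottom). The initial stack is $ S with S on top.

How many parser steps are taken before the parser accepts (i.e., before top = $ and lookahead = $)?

     Stack      Input      Action
  1  $ S        x x e x $  expand S -> R U x
  2  $ x U R    x x e x $  expand R -> ε
  3  $ x U      x x e x $  expand U -> x x e
  4  $ x e x x  x x e x $  match x
  5  $ x e x    x e x $    match x
  6  $ x e      e x $      match e
  7  $ x        x $        match x
Accept reached after 7 steps.

7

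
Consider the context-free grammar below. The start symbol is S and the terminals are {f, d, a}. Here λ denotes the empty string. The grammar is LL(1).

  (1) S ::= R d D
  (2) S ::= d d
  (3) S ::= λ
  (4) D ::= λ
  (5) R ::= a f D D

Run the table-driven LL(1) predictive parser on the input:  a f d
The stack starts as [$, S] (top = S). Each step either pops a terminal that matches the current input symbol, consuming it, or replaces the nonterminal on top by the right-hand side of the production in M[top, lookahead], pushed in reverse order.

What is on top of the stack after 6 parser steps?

d

     Stack          Input    Action
  1  $ S            a f d $  expand S ::= R d D
  2  $ D d R        a f d $  expand R ::= a f D D
  3  $ D d D D f a  a f d $  match a
  4  $ D d D D f    f d $    match f
  5  $ D d D D      d $      expand D ::= λ
  6  $ D d D        d $      expand D ::= λ
Stack after step 6: $ D d (top = d).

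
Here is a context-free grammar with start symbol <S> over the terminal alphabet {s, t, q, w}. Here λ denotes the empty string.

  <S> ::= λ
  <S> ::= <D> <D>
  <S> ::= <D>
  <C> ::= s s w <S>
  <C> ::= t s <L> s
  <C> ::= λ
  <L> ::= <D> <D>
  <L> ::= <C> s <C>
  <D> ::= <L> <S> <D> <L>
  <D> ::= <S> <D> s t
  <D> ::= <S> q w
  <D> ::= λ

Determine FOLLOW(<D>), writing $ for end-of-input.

{$, q, s, t}

FIRST(<C>) = {λ, s, t}
FIRST(<S>) = {λ, q, s, t}  (via <D> <D>, <D>)
FIRST(<L>) = {λ, q, s, t}  (via <D> <D>, <C> s <C>)
FIRST(<D>) = {λ, q, s, t}  (via <L> <S> <D> <L>, <S> <D> s t, <S> q w)
FOLLOW(<S>) includes $ since <S> is the start symbol.
FOLLOW(<S>): in <C>::=s s w <S>, the suffix after <S> is empty, so FOLLOW(<S>) ⊇ FOLLOW(<C>) = {$, q, s, t}; in <D>::=<L> <S> <D> <L>, <S> is followed by <D> <L> with FIRST {λ, q, s, t}; in <D>::=<L> <S> <D> <L>, the suffix after <S> is nullable, so FOLLOW(<S>) ⊇ FOLLOW(<D>) = {$, q, s, t}; in <D>::=<S> <D> s t, <S> is followed by <D> s t with FIRST {q, s, t}; in <D>::=<S> q w, <S> is followed by q w with FIRST {q}. Thus FOLLOW(<S>) = {$, q, s, t}.
FOLLOW(<C>): in <L>::=<C> s <C> (occurrence 1), <C> is followed by s <C> with FIRST {s}; in <L>::=<C> s <C> (occurrence 2), the suffix after <C> is empty, so FOLLOW(<C>) ⊇ FOLLOW(<L>) = {$, q, s, t}. Thus FOLLOW(<C>) = {$, q, s, t}.
FOLLOW(<L>): in <C>::=t s <L> s, <L> is followed by s with FIRST {s}; in <D>::=<L> <S> <D> <L> (occurrence 1), <L> is followed by <S> <D> <L> with FIRST {λ, q, s, t}; in <D>::=<L> <S> <D> <L> (occurrence 1), the suffix after <L> is nullable, so FOLLOW(<L>) ⊇ FOLLOW(<D>) = {$, q, s, t}; in <D>::=<L> <S> <D> <L> (occurrence 2), the suffix after <L> is empty, so FOLLOW(<L>) ⊇ FOLLOW(<D>) = {$, q, s, t}. Thus FOLLOW(<L>) = {$, q, s, t}.
FOLLOW(<D>): in <S>::=<D> <D> (occurrence 1), <D> is followed by <D> with FIRST {λ, q, s, t}; in <S>::=<D> <D> (occurrence 1), the suffix after <D> is nullable, so FOLLOW(<D>) ⊇ FOLLOW(<S>) = {$, q, s, t}; in <S>::=<D> <D> (occurrence 2), the suffix after <D> is empty, so FOLLOW(<D>) ⊇ FOLLOW(<S>) = {$, q, s, t}; in <S>::=<D>, the suffix after <D> is empty, so FOLLOW(<D>) ⊇ FOLLOW(<S>) = {$, q, s, t}; in <L>::=<D> <D> (occurrence 1), <D> is followed by <D> with FIRST {λ, q, s, t}; in <L>::=<D> <D> (occurrence 1), the suffix after <D> is nullable, so FOLLOW(<D>) ⊇ FOLLOW(<L>) = {$, q, s, t}; in <L>::=<D> <D> (occurrence 2), the suffix after <D> is empty, so FOLLOW(<D>) ⊇ FOLLOW(<L>) = {$, q, s, t}; in <D>::=<L> <S> <D> <L>, <D> is followed by <L> with FIRST {λ, q, s, t}; in <D>::=<L> <S> <D> <L>, the suffix after <D> is nullable (adds nothing new); in <D>::=<S> <D> s t, <D> is followed by s t with FIRST {s}. Thus FOLLOW(<D>) = {$, q, s, t}.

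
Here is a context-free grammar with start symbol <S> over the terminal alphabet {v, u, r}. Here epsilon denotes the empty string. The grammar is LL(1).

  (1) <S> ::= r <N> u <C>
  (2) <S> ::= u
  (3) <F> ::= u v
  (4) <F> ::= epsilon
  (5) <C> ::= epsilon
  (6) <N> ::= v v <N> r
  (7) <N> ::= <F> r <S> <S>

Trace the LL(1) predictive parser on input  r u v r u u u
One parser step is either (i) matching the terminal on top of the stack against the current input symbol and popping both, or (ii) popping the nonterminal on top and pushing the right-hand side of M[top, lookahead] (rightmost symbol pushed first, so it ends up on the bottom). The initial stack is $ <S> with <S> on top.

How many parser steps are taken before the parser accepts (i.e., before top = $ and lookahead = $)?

13

      Stack                  Input            Action
   1  $ <S>                  r u v r u u u $  expand <S> ::= r <N> u <C>
   2  $ <C> u <N> r          r u v r u u u $  match r
   3  $ <C> u <N>            u v r u u u $    expand <N> ::= <F> r <S> <S>
   4  $ <C> u <S> <S> r <F>  u v r u u u $    expand <F> ::= u v
   5  $ <C> u <S> <S> r v u  u v r u u u $    match u
   6  $ <C> u <S> <S> r v    v r u u u $      match v
   7  $ <C> u <S> <S> r      r u u u $        match r
   8  $ <C> u <S> <S>        u u u $          expand <S> ::= u
   9  $ <C> u <S> u          u u u $          match u
  10  $ <C> u <S>            u u $            expand <S> ::= u
  11  $ <C> u u              u u $            match u
  12  $ <C> u                u $              match u
  13  $ <C>                  $                expand <C> ::= epsilon
Accept reached after 13 steps.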